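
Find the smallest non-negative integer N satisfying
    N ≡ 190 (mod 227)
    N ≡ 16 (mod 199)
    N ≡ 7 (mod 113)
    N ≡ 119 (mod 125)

159507869

The moduli are pairwise coprime; M = 227·199·113·125 = 638068625.
M/227 = 2810875; 2810875 ≡ 161 (mod 227); 161·141 ≡ 1, so inverse 141.
M/199 = 3206375; 3206375 ≡ 87 (mod 199); 87·183 ≡ 1, so inverse 183.
M/113 = 5646625; 5646625 ≡ 15 (mod 113); 15·98 ≡ 1, so inverse 98.
M/125 = 5104549; 5104549 ≡ 49 (mod 125); 49·74 ≡ 1, so inverse 74.
N ≡ 190·2810875·141 + 16·3206375·183 + 7·5646625·98 + 119·5104549·74 = 133515850494.
133515850494 mod 638068625 = 159507869.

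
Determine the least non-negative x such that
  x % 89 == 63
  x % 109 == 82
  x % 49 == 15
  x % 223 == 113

65671383

From x ≡ 63 (mod 89) write x = 63 + 89t. Substituting into x ≡ 82 (mod 109) gives 89t ≡ 19 (mod 109), and since 89⁻¹ ≡ 49 (mod 109), t ≡ 59. Hence x ≡ 63 + 89·59 = 5314 (mod 9701).
From x ≡ 5314 (mod 9701) write x = 5314 + 9701t. Substituting into x ≡ 15 (mod 49) gives 9701t ≡ 42 (mod 49), and since 48⁻¹ ≡ 48 (mod 49), t ≡ 7. Hence x ≡ 5314 + 9701·7 = 73221 (mod 475349).
From x ≡ 73221 (mod 475349) write x = 73221 + 475349t. Substituting into x ≡ 113 (mod 223) gives 475349t ≡ 36 (mod 223), and since 136⁻¹ ≡ 41 (mod 223), t ≡ 138. Hence x ≡ 73221 + 475349·138 = 65671383 (mod 106002827).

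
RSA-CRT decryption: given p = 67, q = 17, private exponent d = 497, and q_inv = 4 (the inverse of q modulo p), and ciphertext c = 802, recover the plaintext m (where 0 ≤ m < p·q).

71

d_p = d mod (p−1) = 497 mod 66 = 35; d_q = d mod (q−1) = 1.
m₁ = c^(d_p) mod p: c ≡ 65 (mod 67), and 65^35 mod 67 = 4.
m₂ = c^(d_q) mod q: c ≡ 3 (mod 17), and 3^1 mod 17 = 3.
h = q_inv·(m₁ − m₂) mod p = 4·(4 − 3) mod 67 = 4.
m = m₂ + h·q = 3 + 4·17 = 71.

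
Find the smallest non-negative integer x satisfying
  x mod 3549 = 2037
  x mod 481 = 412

Combine the congruences pairwise.
gcd(3549, 481) = 13 and 13 | (412 − 2037), so the pair is consistent; merging gives x ≡ 129801 (mod 131313), where 131313 = lcm(3549, 481).
The solution is unique modulo lcm(3549, 481) = 131313.

129801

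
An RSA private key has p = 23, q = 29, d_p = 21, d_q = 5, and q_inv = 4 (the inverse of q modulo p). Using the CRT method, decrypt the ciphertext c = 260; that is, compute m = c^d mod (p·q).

608

m₁ = c^(d_p) mod p: c ≡ 7 (mod 23), and 7^21 mod 23 = 10.
m₂ = c^(d_q) mod q: c ≡ 28 (mod 29), and 28^5 mod 29 = 28.
h = q_inv·(m₁ − m₂) mod p = 4·(10 − 28) mod 23 = 20.
m = m₂ + h·q = 28 + 20·29 = 608.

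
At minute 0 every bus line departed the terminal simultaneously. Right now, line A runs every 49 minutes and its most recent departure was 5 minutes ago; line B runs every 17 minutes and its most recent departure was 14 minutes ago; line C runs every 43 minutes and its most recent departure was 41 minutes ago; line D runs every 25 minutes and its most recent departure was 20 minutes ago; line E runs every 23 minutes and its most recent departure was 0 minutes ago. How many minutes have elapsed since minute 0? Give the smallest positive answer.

Combine the congruences pairwise.
From t ≡ 5 (mod 49) write t = 5 + 49s. Substituting into t ≡ 14 (mod 17) gives 49s ≡ 9 (mod 17), and since 15⁻¹ ≡ 8 (mod 17), s ≡ 4. Hence t ≡ 5 + 49·4 = 201 (mod 833).
From t ≡ 201 (mod 833) write t = 201 + 833s. Substituting into t ≡ 41 (mod 43) gives 833s ≡ 12 (mod 43), and since 16⁻¹ ≡ 35 (mod 43), s ≡ 33. Hence t ≡ 201 + 833·33 = 27690 (mod 35819).
From t ≡ 27690 (mod 35819) write t = 27690 + 35819s. Substituting into t ≡ 20 (mod 25) gives 35819s ≡ 5 (mod 25), and since 19⁻¹ ≡ 4 (mod 25), s ≡ 20. Hence t ≡ 27690 + 35819·20 = 744070 (mod 895475).
From t ≡ 744070 (mod 895475) write t = 744070 + 895475s. Substituting into t ≡ 0 (mod 23) gives 895475s ≡ 3 (mod 23), and since 16⁻¹ ≡ 13 (mod 23), s ≡ 16. Hence t ≡ 744070 + 895475·16 = 15071670 (mod 20595925).

15071670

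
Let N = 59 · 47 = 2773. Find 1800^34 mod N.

Mod 59: 1800 ≡ 30; 30^34 ≡ 35 (mod 59).
Mod 47: 1800 ≡ 14; 14^34 ≡ 32 (mod 47).
Combine by CRT: x ≡ 35 (mod 59), x ≡ 32 (mod 47) ⇒ x ≡ 2100 (mod 2773).

2100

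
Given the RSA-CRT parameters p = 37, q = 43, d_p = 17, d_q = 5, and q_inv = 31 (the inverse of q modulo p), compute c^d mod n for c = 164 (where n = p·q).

858

m₁ = c^(d_p) mod p: c ≡ 16 (mod 37), and 16^17 mod 37 = 7.
m₂ = c^(d_q) mod q: c ≡ 35 (mod 43), and 35^5 mod 43 = 41.
h = q_inv·(m₁ − m₂) mod p = 31·(7 − 41) mod 37 = 19.
m = m₂ + h·q = 41 + 19·43 = 858.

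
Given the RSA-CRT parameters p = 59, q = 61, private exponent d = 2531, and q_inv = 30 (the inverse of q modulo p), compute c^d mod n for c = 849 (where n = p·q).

d_p = d mod (p−1) = 2531 mod 58 = 37; d_q = d mod (q−1) = 11.
m₁ = c^(d_p) mod p: c ≡ 23 (mod 59), and 23^37 mod 59 = 43.
m₂ = c^(d_q) mod q: c ≡ 56 (mod 61), and 56^11 mod 61 = 57.
h = q_inv·(m₁ − m₂) mod p = 30·(43 − 57) mod 59 = 52.
m = m₂ + h·q = 57 + 52·61 = 3229.

3229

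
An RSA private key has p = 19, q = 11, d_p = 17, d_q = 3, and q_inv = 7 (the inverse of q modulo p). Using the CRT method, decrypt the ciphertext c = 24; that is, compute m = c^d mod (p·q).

m₁ = c^(d_p) mod p: c ≡ 5 (mod 19), and 5^17 mod 19 = 4.
m₂ = c^(d_q) mod q: c ≡ 2 (mod 11), and 2^3 mod 11 = 8.
h = q_inv·(m₁ − m₂) mod p = 7·(4 − 8) mod 19 = 10.
m = m₂ + h·q = 8 + 10·11 = 118.

118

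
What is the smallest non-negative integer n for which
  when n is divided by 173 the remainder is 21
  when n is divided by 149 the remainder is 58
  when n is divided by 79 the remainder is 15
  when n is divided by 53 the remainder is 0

62903686

From n ≡ 21 (mod 173) write n = 21 + 173t. Substituting into n ≡ 58 (mod 149) gives 173t ≡ 37 (mod 149), and since 24⁻¹ ≡ 118 (mod 149), t ≡ 45. Hence n ≡ 21 + 173·45 = 7806 (mod 25777).
From n ≡ 7806 (mod 25777) write n = 7806 + 25777t. Substituting into n ≡ 15 (mod 79) gives 25777t ≡ 30 (mod 79), and since 23⁻¹ ≡ 55 (mod 79), t ≡ 70. Hence n ≡ 7806 + 25777·70 = 1812196 (mod 2036383).
From n ≡ 1812196 (mod 2036383) write n = 1812196 + 2036383t. Substituting into n ≡ 0 (mod 53) gives 2036383t ≡ 33 (mod 53), and since 17⁻¹ ≡ 25 (mod 53), t ≡ 30. Hence n ≡ 1812196 + 2036383·30 = 62903686 (mod 107928299).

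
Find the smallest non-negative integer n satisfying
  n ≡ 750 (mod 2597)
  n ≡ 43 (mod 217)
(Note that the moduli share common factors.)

Combine the congruences pairwise.
gcd(2597, 217) = 7 and 7 | (43 − 750), so the pair is consistent; merging gives n ≡ 21526 (mod 80507), where 80507 = lcm(2597, 217).
The solution is unique modulo lcm(2597, 217) = 80507.

21526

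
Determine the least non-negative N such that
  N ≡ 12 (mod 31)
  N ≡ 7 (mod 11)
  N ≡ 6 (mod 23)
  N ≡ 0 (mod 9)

The moduli are pairwise coprime; M = 31·11·23·9 = 70587.
M/31 = 2277; 2277 ≡ 14 (mod 31); 14·20 ≡ 1, so inverse 20.
M/11 = 6417; 6417 ≡ 4 (mod 11); 4·3 ≡ 1, so inverse 3.
M/23 = 3069; 3069 ≡ 10 (mod 23); 10·7 ≡ 1, so inverse 7.
M/9 = 7843; 7843 ≡ 4 (mod 9); 4·7 ≡ 1, so inverse 7.
N ≡ 12·2277·20 + 7·6417·3 + 6·3069·7 + 0·7843·7 = 810135.
810135 mod 70587 = 33678.

33678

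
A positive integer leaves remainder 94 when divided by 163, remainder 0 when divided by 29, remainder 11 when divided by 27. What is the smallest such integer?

127397

Combine the congruences pairwise.
From x ≡ 94 (mod 163) write x = 94 + 163t. Substituting into x ≡ 0 (mod 29) gives 163t ≡ 22 (mod 29), and since 18⁻¹ ≡ 21 (mod 29), t ≡ 27. Hence x ≡ 94 + 163·27 = 4495 (mod 4727).
From x ≡ 4495 (mod 4727) write x = 4495 + 4727t. Substituting into x ≡ 11 (mod 27) gives 4727t ≡ 25 (mod 27), and since 2⁻¹ ≡ 14 (mod 27), t ≡ 26. Hence x ≡ 4495 + 4727·26 = 127397 (mod 127629).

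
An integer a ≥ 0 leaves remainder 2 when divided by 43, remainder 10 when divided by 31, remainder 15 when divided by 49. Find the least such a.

The moduli are pairwise coprime; N = 43·31·49 = 65317.
N/43 = 1519; 1519 ≡ 14 (mod 43); 14·40 ≡ 1, so inverse 40.
N/31 = 2107; 2107 ≡ 30 (mod 31); 30·30 ≡ 1, so inverse 30.
N/49 = 1333; 1333 ≡ 10 (mod 49); 10·5 ≡ 1, so inverse 5.
a ≡ 2·1519·40 + 10·2107·30 + 15·1333·5 = 853595.
853595 mod 65317 = 4474.

4474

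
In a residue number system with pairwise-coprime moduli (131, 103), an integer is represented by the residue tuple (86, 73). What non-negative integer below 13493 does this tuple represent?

5326

From x ≡ 86 (mod 131) write x = 86 + 131t. Substituting into x ≡ 73 (mod 103) gives 131t ≡ 90 (mod 103), and since 28⁻¹ ≡ 92 (mod 103), t ≡ 40. Hence x ≡ 86 + 131·40 = 5326 (mod 13493).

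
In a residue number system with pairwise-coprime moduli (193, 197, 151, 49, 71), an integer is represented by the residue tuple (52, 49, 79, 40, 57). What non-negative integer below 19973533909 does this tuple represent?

The moduli are pairwise coprime; N = 193·197·151·49·71 = 19973533909.
N/193 = 103489813; 103489813 ≡ 125 (mod 193); 125·105 ≡ 1, so inverse 105.
N/197 = 101388497; 101388497 ≡ 83 (mod 197); 83·19 ≡ 1, so inverse 19.
N/151 = 132275059; 132275059 ≡ 116 (mod 151); 116·69 ≡ 1, so inverse 69.
N/49 = 407623141; 407623141 ≡ 30 (mod 49); 30·18 ≡ 1, so inverse 18.
N/71 = 281317379; 281317379 ≡ 43 (mod 71); 43·38 ≡ 1, so inverse 38.
x ≡ 52·103489813·105 + 49·101388497·19 + 79·132275059·69 + 40·407623141·18 + 57·281317379·38 = 2283300520730.
2283300520730 mod 19973533909 = 6317655104.

6317655104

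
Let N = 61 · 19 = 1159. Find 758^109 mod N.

701

Mod 61: 758 ≡ 26; by Fermat, exponent reduces to 109 mod 60 = 49; 26^49 ≡ 30 (mod 61).
Mod 19: 758 ≡ 17; by Fermat, exponent reduces to 109 mod 18 = 1; 17^1 ≡ 17 (mod 19).
Combine by CRT: x ≡ 30 (mod 61), x ≡ 17 (mod 19) ⇒ x ≡ 701 (mod 1159).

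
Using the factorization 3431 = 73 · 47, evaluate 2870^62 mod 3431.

Mod 73: 2870 ≡ 23; 23^62 ≡ 71 (mod 73).
Mod 47: 2870 ≡ 3; by Fermat, exponent reduces to 62 mod 46 = 16; 3^16 ≡ 32 (mod 47).
Combine by CRT: x ≡ 71 (mod 73), x ≡ 32 (mod 47) ⇒ x ≡ 1677 (mod 3431).

1677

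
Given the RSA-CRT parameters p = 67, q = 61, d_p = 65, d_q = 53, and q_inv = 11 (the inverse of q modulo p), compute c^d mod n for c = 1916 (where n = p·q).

4082

m₁ = c^(d_p) mod p: c ≡ 40 (mod 67), and 40^65 mod 67 = 62.
m₂ = c^(d_q) mod q: c ≡ 25 (mod 61), and 25^53 mod 61 = 56.
h = q_inv·(m₁ − m₂) mod p = 11·(62 − 56) mod 67 = 66.
m = m₂ + h·q = 56 + 66·61 = 4082.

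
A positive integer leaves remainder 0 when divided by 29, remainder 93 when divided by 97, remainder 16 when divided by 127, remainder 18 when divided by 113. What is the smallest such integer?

13990209

The moduli are pairwise coprime; N = 29·97·127·113 = 40369363.
N/29 = 1392047; 1392047 ≡ 18 (mod 29); 18·21 ≡ 1, so inverse 21.
N/97 = 416179; 416179 ≡ 49 (mod 97); 49·2 ≡ 1, so inverse 2.
N/127 = 317869; 317869 ≡ 115 (mod 127); 115·74 ≡ 1, so inverse 74.
N/113 = 357251; 357251 ≡ 58 (mod 113); 58·76 ≡ 1, so inverse 76.
a ≡ 0·1392047·21 + 93·416179·2 + 16·317869·74 + 18·357251·76 = 942485558.
942485558 mod 40369363 = 13990209.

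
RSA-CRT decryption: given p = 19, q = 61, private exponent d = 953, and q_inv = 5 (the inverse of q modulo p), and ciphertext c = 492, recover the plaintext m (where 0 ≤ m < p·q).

d_p = d mod (p−1) = 953 mod 18 = 17; d_q = d mod (q−1) = 53.
m₁ = c^(d_p) mod p: c ≡ 17 (mod 19), and 17^17 mod 19 = 9.
m₂ = c^(d_q) mod q: c ≡ 4 (mod 61), and 4^53 mod 61 = 39.
h = q_inv·(m₁ − m₂) mod p = 5·(9 − 39) mod 19 = 2.
m = m₂ + h·q = 39 + 2·61 = 161.

161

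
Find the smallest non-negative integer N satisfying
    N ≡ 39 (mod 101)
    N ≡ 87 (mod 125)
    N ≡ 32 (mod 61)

The moduli are pairwise coprime; M = 101·125·61 = 770125.
M/101 = 7625; 7625 ≡ 50 (mod 101); 50·99 ≡ 1, so inverse 99.
M/125 = 6161; 6161 ≡ 36 (mod 125); 36·66 ≡ 1, so inverse 66.
M/61 = 12625; 12625 ≡ 59 (mod 61); 59·30 ≡ 1, so inverse 30.
N ≡ 39·7625·99 + 87·6161·66 + 32·12625·30 = 76936587.
76936587 mod 770125 = 694212.

694212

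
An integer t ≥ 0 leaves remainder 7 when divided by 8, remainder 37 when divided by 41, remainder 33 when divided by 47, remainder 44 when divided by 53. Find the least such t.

336647

The moduli are pairwise coprime; N = 8·41·47·53 = 817048.
N/8 = 102131; 102131 ≡ 3 (mod 8); 3·3 ≡ 1, so inverse 3.
N/41 = 19928; 19928 ≡ 2 (mod 41); 2·21 ≡ 1, so inverse 21.
N/47 = 17384; 17384 ≡ 41 (mod 47); 41·39 ≡ 1, so inverse 39.
N/53 = 15416; 15416 ≡ 46 (mod 53); 46·15 ≡ 1, so inverse 15.
t ≡ 7·102131·3 + 37·19928·21 + 33·17384·39 + 44·15416·15 = 50176575.
50176575 mod 817048 = 336647.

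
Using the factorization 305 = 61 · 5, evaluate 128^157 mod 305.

Mod 61: 128 ≡ 6; by Fermat, exponent reduces to 157 mod 60 = 37; 6^37 ≡ 54 (mod 61).
Mod 5: 128 ≡ 3; by Fermat, exponent reduces to 157 mod 4 = 1; 3^1 ≡ 3 (mod 5).
Combine by CRT: x ≡ 54 (mod 61), x ≡ 3 (mod 5) ⇒ x ≡ 298 (mod 305).

298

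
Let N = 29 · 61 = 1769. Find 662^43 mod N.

430

Mod 29: 662 ≡ 24; by Fermat, exponent reduces to 43 mod 28 = 15; 24^15 ≡ 24 (mod 29).
Mod 61: 662 ≡ 52; 52^43 ≡ 3 (mod 61).
Combine by CRT: x ≡ 24 (mod 29), x ≡ 3 (mod 61) ⇒ x ≡ 430 (mod 1769).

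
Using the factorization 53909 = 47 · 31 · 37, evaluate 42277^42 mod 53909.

Mod 47: 42277 ≡ 24; 24^42 ≡ 16 (mod 47).
Mod 31: 42277 ≡ 24; by Fermat, exponent reduces to 42 mod 30 = 12; 24^12 ≡ 16 (mod 31).
Mod 37: 42277 ≡ 23; by Fermat, exponent reduces to 42 mod 36 = 6; 23^6 ≡ 36 (mod 37).
Combine by CRT: x ≡ 16 (mod 47), x ≡ 16 (mod 31), x ≡ 36 (mod 37) ⇒ x ≡ 17500 (mod 53909).

17500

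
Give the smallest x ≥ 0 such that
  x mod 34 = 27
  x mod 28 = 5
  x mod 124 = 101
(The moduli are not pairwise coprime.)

gcd(34, 28) = 2 and 2 | (5 − 27), so the pair is consistent; merging gives x ≡ 61 (mod 476), where 476 = lcm(34, 28).
gcd(476, 124) = 4 and 4 | (101 − 61), so the pair is consistent; merging gives x ≡ 13865 (mod 14756), where 14756 = lcm(476, 124).
The solution is unique modulo lcm(34, 28, 124) = 14756.

13865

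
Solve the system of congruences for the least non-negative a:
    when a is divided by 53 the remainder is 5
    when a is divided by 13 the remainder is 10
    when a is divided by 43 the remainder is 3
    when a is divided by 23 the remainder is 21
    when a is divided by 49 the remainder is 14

20614461

The moduli are pairwise coprime; N = 53·13·43·23·49 = 33389629.
N/53 = 629993; 629993 ≡ 35 (mod 53); 35·50 ≡ 1, so inverse 50.
N/13 = 2568433; 2568433 ≡ 10 (mod 13); 10·4 ≡ 1, so inverse 4.
N/43 = 776503; 776503 ≡ 9 (mod 43); 9·24 ≡ 1, so inverse 24.
N/23 = 1451723; 1451723 ≡ 9 (mod 23); 9·18 ≡ 1, so inverse 18.
N/49 = 681421; 681421 ≡ 27 (mod 49); 27·20 ≡ 1, so inverse 20.
a ≡ 5·629993·50 + 10·2568433·4 + 3·776503·24 + 21·1451723·18 + 14·681421·20 = 1055692960.
1055692960 mod 33389629 = 20614461.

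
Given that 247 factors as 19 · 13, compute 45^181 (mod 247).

Mod 19: 45 ≡ 7; by Fermat, exponent reduces to 181 mod 18 = 1; 7^1 ≡ 7 (mod 19).
Mod 13: 45 ≡ 6; by Fermat, exponent reduces to 181 mod 12 = 1; 6^1 ≡ 6 (mod 13).
Combine by CRT: x ≡ 7 (mod 19), x ≡ 6 (mod 13) ⇒ x ≡ 45 (mod 247).

45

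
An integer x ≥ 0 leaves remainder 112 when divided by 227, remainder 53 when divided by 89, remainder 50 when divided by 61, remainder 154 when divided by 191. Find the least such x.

The moduli are pairwise coprime; N = 227·89·61·191 = 235385153.
N/227 = 1036939; 1036939 ≡ 3 (mod 227); 3·76 ≡ 1, so inverse 76.
N/89 = 2644777; 2644777 ≡ 53 (mod 89); 53·42 ≡ 1, so inverse 42.
N/61 = 3858773; 3858773 ≡ 35 (mod 61); 35·7 ≡ 1, so inverse 7.
N/191 = 1232383; 1232383 ≡ 51 (mod 191); 51·15 ≡ 1, so inverse 15.
x ≡ 112·1036939·76 + 53·2644777·42 + 50·3858773·7 + 154·1232383·15 = 18911073650.
18911073650 mod 235385153 = 80261410.

80261410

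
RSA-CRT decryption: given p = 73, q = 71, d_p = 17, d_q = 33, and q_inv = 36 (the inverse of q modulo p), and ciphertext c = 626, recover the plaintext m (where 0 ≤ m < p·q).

3884

m₁ = c^(d_p) mod p: c ≡ 42 (mod 73), and 42^17 mod 73 = 15.
m₂ = c^(d_q) mod q: c ≡ 58 (mod 71), and 58^33 mod 71 = 50.
h = q_inv·(m₁ − m₂) mod p = 36·(15 − 50) mod 73 = 54.
m = m₂ + h·q = 50 + 54·71 = 3884.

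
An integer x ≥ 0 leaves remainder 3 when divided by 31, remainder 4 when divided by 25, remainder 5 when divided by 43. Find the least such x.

The moduli are pairwise coprime; N = 31·25·43 = 33325.
N/31 = 1075; 1075 ≡ 21 (mod 31); 21·3 ≡ 1, so inverse 3.
N/25 = 1333; 1333 ≡ 8 (mod 25); 8·22 ≡ 1, so inverse 22.
N/43 = 775; 775 ≡ 1 (mod 43), inverse 1.
x ≡ 3·1075·3 + 4·1333·22 + 5·775·1 = 130854.
130854 mod 33325 = 30879.

30879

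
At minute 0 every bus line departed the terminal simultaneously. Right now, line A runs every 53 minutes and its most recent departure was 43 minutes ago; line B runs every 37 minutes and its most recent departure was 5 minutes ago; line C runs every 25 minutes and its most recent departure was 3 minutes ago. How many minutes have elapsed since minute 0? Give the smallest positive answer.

The moduli are pairwise coprime; N = 53·37·25 = 49025.
N/53 = 925; 925 ≡ 24 (mod 53); 24·42 ≡ 1, so inverse 42.
N/37 = 1325; 1325 ≡ 30 (mod 37); 30·21 ≡ 1, so inverse 21.
N/25 = 1961; 1961 ≡ 11 (mod 25); 11·16 ≡ 1, so inverse 16.
t ≡ 43·925·42 + 5·1325·21 + 3·1961·16 = 1903803.
1903803 mod 49025 = 40853.

40853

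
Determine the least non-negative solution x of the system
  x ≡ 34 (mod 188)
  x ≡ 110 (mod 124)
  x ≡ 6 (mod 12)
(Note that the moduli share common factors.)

1350

Combine the congruences pairwise.
gcd(188, 124) = 4 and 4 | (110 − 34), so the pair is consistent; merging gives x ≡ 1350 (mod 5828), where 5828 = lcm(188, 124).
gcd(5828, 12) = 4 and 4 | (6 − 1350), so the pair is consistent; merging gives x ≡ 1350 (mod 17484), where 17484 = lcm(5828, 12).
The solution is unique modulo lcm(188, 124, 12) = 17484.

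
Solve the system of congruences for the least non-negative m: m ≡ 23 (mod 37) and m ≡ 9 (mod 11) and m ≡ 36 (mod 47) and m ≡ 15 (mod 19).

The moduli are pairwise coprime; N = 37·11·47·19 = 363451.
N/37 = 9823; 9823 ≡ 18 (mod 37); 18·35 ≡ 1, so inverse 35.
N/11 = 33041; 33041 ≡ 8 (mod 11); 8·7 ≡ 1, so inverse 7.
N/47 = 7733; 7733 ≡ 25 (mod 47); 25·32 ≡ 1, so inverse 32.
N/19 = 19129; 19129 ≡ 15 (mod 19); 15·14 ≡ 1, so inverse 14.
m ≡ 23·9823·35 + 9·33041·7 + 36·7733·32 + 15·19129·14 = 22914604.
22914604 mod 363451 = 17191.

17191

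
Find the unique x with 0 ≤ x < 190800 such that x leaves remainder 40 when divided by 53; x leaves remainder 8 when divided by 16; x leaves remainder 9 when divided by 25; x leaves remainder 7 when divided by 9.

Combine the congruences pairwise.
From x ≡ 40 (mod 53) write x = 40 + 53t. Substituting into x ≡ 8 (mod 16) gives 53t ≡ 0 (mod 16), and since 5⁻¹ ≡ 13 (mod 16), t ≡ 0. Hence x ≡ 40 + 53·0 = 40 (mod 848).
From x ≡ 40 (mod 848) write x = 40 + 848t. Substituting into x ≡ 9 (mod 25) gives 848t ≡ 19 (mod 25), and since 23⁻¹ ≡ 12 (mod 25), t ≡ 3. Hence x ≡ 40 + 848·3 = 2584 (mod 21200).
From x ≡ 2584 (mod 21200) write x = 2584 + 21200t. Substituting into x ≡ 7 (mod 9) gives 21200t ≡ 6 (mod 9), and since 5⁻¹ ≡ 2 (mod 9), t ≡ 3. Hence x ≡ 2584 + 21200·3 = 66184 (mod 190800).

66184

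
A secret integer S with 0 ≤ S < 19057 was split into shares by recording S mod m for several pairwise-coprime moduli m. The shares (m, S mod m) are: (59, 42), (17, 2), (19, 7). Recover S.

The moduli are pairwise coprime; N = 59·17·19 = 19057.
N/59 = 323; 323 ≡ 28 (mod 59); 28·19 ≡ 1, so inverse 19.
N/17 = 1121; 1121 ≡ 16 (mod 17); 16·16 ≡ 1, so inverse 16.
N/19 = 1003; 1003 ≡ 15 (mod 19); 15·14 ≡ 1, so inverse 14.
S ≡ 42·323·19 + 2·1121·16 + 7·1003·14 = 391920.
391920 mod 19057 = 10780.

10780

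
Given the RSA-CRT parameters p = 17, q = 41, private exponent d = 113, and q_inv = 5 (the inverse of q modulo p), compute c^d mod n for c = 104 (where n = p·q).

138

d_p = d mod (p−1) = 113 mod 16 = 1; d_q = d mod (q−1) = 33.
m₁ = c^(d_p) mod p: c ≡ 2 (mod 17), and 2^1 mod 17 = 2.
m₂ = c^(d_q) mod q: c ≡ 22 (mod 41), and 22^33 mod 41 = 15.
h = q_inv·(m₁ − m₂) mod p = 5·(2 − 15) mod 17 = 3.
m = m₂ + h·q = 15 + 3·41 = 138.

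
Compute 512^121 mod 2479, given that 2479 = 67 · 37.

Mod 67: 512 ≡ 43; by Fermat, exponent reduces to 121 mod 66 = 55; 43^55 ≡ 66 (mod 67).
Mod 37: 512 ≡ 31; by Fermat, exponent reduces to 121 mod 36 = 13; 31^13 ≡ 31 (mod 37).
Combine by CRT: x ≡ 66 (mod 67), x ≡ 31 (mod 37) ⇒ x ≡ 401 (mod 2479).

401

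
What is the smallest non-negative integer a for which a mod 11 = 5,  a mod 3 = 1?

16

From a ≡ 5 (mod 11) write a = 5 + 11t. Substituting into a ≡ 1 (mod 3) gives 11t ≡ 2 (mod 3), and since 2⁻¹ ≡ 2 (mod 3), t ≡ 1. Hence a ≡ 5 + 11·1 = 16 (mod 33).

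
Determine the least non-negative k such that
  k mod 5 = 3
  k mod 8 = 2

18

Combine the congruences pairwise.
From k ≡ 3 (mod 5) write k = 3 + 5t. Substituting into k ≡ 2 (mod 8) gives 5t ≡ 7 (mod 8), and since 5⁻¹ ≡ 5 (mod 8), t ≡ 3. Hence k ≡ 3 + 5·3 = 18 (mod 40).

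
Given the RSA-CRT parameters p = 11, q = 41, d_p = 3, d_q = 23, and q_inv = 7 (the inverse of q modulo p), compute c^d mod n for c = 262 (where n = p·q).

201

m₁ = c^(d_p) mod p: c ≡ 9 (mod 11), and 9^3 mod 11 = 3.
m₂ = c^(d_q) mod q: c ≡ 16 (mod 41), and 16^23 mod 41 = 37.
h = q_inv·(m₁ − m₂) mod p = 7·(3 − 37) mod 11 = 4.
m = m₂ + h·q = 37 + 4·41 = 201.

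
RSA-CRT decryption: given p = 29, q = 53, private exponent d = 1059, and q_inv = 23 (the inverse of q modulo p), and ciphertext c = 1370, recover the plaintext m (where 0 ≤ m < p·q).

339

d_p = d mod (p−1) = 1059 mod 28 = 23; d_q = d mod (q−1) = 19.
m₁ = c^(d_p) mod p: c ≡ 7 (mod 29), and 7^23 mod 29 = 20.
m₂ = c^(d_q) mod q: c ≡ 45 (mod 53), and 45^19 mod 53 = 21.
h = q_inv·(m₁ − m₂) mod p = 23·(20 − 21) mod 29 = 6.
m = m₂ + h·q = 21 + 6·53 = 339.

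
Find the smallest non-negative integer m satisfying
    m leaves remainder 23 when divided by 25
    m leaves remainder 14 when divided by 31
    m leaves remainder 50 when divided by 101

7423

The moduli are pairwise coprime; N = 25·31·101 = 78275.
N/25 = 3131; 3131 ≡ 6 (mod 25); 6·21 ≡ 1, so inverse 21.
N/31 = 2525; 2525 ≡ 14 (mod 31); 14·20 ≡ 1, so inverse 20.
N/101 = 775; 775 ≡ 68 (mod 101); 68·52 ≡ 1, so inverse 52.
m ≡ 23·3131·21 + 14·2525·20 + 50·775·52 = 4234273.
4234273 mod 78275 = 7423.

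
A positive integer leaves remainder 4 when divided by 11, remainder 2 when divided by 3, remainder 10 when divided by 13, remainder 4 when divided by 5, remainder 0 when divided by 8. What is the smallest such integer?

1544

The moduli are pairwise coprime; M = 11·3·13·5·8 = 17160.
M/11 = 1560; 1560 ≡ 9 (mod 11); 9·5 ≡ 1, so inverse 5.
M/3 = 5720; 5720 ≡ 2 (mod 3); 2·2 ≡ 1, so inverse 2.
M/13 = 1320; 1320 ≡ 7 (mod 13); 7·2 ≡ 1, so inverse 2.
M/5 = 3432; 3432 ≡ 2 (mod 5); 2·3 ≡ 1, so inverse 3.
M/8 = 2145; 2145 ≡ 1 (mod 8), inverse 1.
n ≡ 4·1560·5 + 2·5720·2 + 10·1320·2 + 4·3432·3 + 0·2145·1 = 121664.
121664 mod 17160 = 1544.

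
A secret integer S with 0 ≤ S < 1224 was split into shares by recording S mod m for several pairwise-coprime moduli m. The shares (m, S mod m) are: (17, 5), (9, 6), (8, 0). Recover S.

600

The moduli are pairwise coprime; N = 17·9·8 = 1224.
N/17 = 72; 72 ≡ 4 (mod 17); 4·13 ≡ 1, so inverse 13.
N/9 = 136; 136 ≡ 1 (mod 9), inverse 1.
N/8 = 153; 153 ≡ 1 (mod 8), inverse 1.
S ≡ 5·72·13 + 6·136·1 + 0·153·1 = 5496.
5496 mod 1224 = 600.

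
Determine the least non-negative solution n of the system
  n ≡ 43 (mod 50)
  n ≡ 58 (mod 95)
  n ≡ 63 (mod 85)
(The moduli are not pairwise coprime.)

4143

gcd(50, 95) = 5 and 5 | (58 − 43), so the pair is consistent; merging gives n ≡ 343 (mod 950), where 950 = lcm(50, 95).
gcd(950, 85) = 5 and 5 | (63 − 343), so the pair is consistent; merging gives n ≡ 4143 (mod 16150), where 16150 = lcm(950, 85).
The solution is unique modulo lcm(50, 95, 85) = 16150.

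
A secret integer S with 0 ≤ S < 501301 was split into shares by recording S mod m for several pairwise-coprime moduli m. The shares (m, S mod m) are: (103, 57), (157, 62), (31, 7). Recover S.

The moduli are pairwise coprime; N = 103·157·31 = 501301.
N/103 = 4867; 4867 ≡ 26 (mod 103); 26·4 ≡ 1, so inverse 4.
N/157 = 3193; 3193 ≡ 53 (mod 157); 53·80 ≡ 1, so inverse 80.
N/31 = 16171; 16171 ≡ 20 (mod 31); 20·14 ≡ 1, so inverse 14.
S ≡ 57·4867·4 + 62·3193·80 + 7·16171·14 = 18531714.
18531714 mod 501301 = 484878.

484878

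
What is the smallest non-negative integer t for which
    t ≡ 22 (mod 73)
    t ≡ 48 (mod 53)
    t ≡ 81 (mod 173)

212525

The moduli are pairwise coprime; N = 73·53·173 = 669337.
N/73 = 9169; 9169 ≡ 44 (mod 73); 44·5 ≡ 1, so inverse 5.
N/53 = 12629; 12629 ≡ 15 (mod 53); 15·46 ≡ 1, so inverse 46.
N/173 = 3869; 3869 ≡ 63 (mod 173); 63·11 ≡ 1, so inverse 11.
t ≡ 22·9169·5 + 48·12629·46 + 81·3869·11 = 32340701.
32340701 mod 669337 = 212525.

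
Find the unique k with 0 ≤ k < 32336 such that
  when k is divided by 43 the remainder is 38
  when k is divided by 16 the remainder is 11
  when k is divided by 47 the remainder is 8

1371

The moduli are pairwise coprime; N = 43·16·47 = 32336.
N/43 = 752; 752 ≡ 21 (mod 43); 21·41 ≡ 1, so inverse 41.
N/16 = 2021; 2021 ≡ 5 (mod 16); 5·13 ≡ 1, so inverse 13.
N/47 = 688; 688 ≡ 30 (mod 47); 30·11 ≡ 1, so inverse 11.
k ≡ 38·752·41 + 11·2021·13 + 8·688·11 = 1521163.
1521163 mod 32336 = 1371.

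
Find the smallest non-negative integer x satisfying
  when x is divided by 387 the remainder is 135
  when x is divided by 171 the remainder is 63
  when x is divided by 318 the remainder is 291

Combine the congruences pairwise.
gcd(387, 171) = 9 and 9 | (63 − 135), so the pair is consistent; merging gives x ≡ 2457 (mod 7353), where 7353 = lcm(387, 171).
gcd(7353, 318) = 3 and 3 | (291 − 2457), so the pair is consistent; merging gives x ≡ 193635 (mod 779418), where 779418 = lcm(7353, 318).
The solution is unique modulo lcm(387, 171, 318) = 779418.

193635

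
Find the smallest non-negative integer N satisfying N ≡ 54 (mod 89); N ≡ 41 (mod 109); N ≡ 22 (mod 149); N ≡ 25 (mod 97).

From N ≡ 54 (mod 89) write N = 54 + 89t. Substituting into N ≡ 41 (mod 109) gives 89t ≡ 96 (mod 109), and since 89⁻¹ ≡ 49 (mod 109), t ≡ 17. Hence N ≡ 54 + 89·17 = 1567 (mod 9701).
From N ≡ 1567 (mod 9701) write N = 1567 + 9701t. Substituting into N ≡ 22 (mod 149) gives 9701t ≡ 94 (mod 149), and since 16⁻¹ ≡ 28 (mod 149), t ≡ 99. Hence N ≡ 1567 + 9701·99 = 961966 (mod 1445449).
From N ≡ 961966 (mod 1445449) write N = 961966 + 1445449t. Substituting into N ≡ 25 (mod 97) gives 1445449t ≡ 8 (mod 97), and since 52⁻¹ ≡ 28 (mod 97), t ≡ 30. Hence N ≡ 961966 + 1445449·30 = 44325436 (mod 140208553).

44325436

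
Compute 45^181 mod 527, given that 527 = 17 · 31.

Mod 17: 45 ≡ 11; by Fermat, exponent reduces to 181 mod 16 = 5; 11^5 ≡ 10 (mod 17).
Mod 31: 45 ≡ 14; by Fermat, exponent reduces to 181 mod 30 = 1; 14^1 ≡ 14 (mod 31).
Combine by CRT: x ≡ 10 (mod 17), x ≡ 14 (mod 31) ⇒ x ≡ 231 (mod 527).

231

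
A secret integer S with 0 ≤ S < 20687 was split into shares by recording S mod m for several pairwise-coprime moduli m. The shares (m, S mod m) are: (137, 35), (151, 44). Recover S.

16201

From S ≡ 35 (mod 137) write S = 35 + 137t. Substituting into S ≡ 44 (mod 151) gives 137t ≡ 9 (mod 151), and since 137⁻¹ ≡ 97 (mod 151), t ≡ 118. Hence S ≡ 35 + 137·118 = 16201 (mod 20687).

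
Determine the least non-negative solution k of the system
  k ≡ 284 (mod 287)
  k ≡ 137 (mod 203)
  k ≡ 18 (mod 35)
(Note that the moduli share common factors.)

gcd(287, 203) = 7 and 7 | (137 − 284), so the pair is consistent; merging gives k ≡ 6024 (mod 8323), where 8323 = lcm(287, 203).
gcd(8323, 35) = 7 and 7 | (18 − 6024), so the pair is consistent; merging gives k ≡ 30993 (mod 41615), where 41615 = lcm(8323, 35).
The solution is unique modulo lcm(287, 203, 35) = 41615.

30993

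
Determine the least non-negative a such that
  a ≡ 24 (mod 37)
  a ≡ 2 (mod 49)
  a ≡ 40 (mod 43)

31215

Combine the congruences pairwise.
From a ≡ 24 (mod 37) write a = 24 + 37t. Substituting into a ≡ 2 (mod 49) gives 37t ≡ 27 (mod 49), and since 37⁻¹ ≡ 4 (mod 49), t ≡ 10. Hence a ≡ 24 + 37·10 = 394 (mod 1813).
From a ≡ 394 (mod 1813) write a = 394 + 1813t. Substituting into a ≡ 40 (mod 43) gives 1813t ≡ 33 (mod 43), and since 7⁻¹ ≡ 37 (mod 43), t ≡ 17. Hence a ≡ 394 + 1813·17 = 31215 (mod 77959).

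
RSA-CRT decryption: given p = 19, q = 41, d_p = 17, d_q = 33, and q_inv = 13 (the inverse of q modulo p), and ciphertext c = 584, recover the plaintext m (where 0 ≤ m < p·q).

m₁ = c^(d_p) mod p: c ≡ 14 (mod 19), and 14^17 mod 19 = 15.
m₂ = c^(d_q) mod q: c ≡ 10 (mod 41), and 10^33 mod 41 = 16.
h = q_inv·(m₁ − m₂) mod p = 13·(15 − 16) mod 19 = 6.
m = m₂ + h·q = 16 + 6·41 = 262.

262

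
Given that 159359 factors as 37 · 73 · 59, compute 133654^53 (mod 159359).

Mod 37: 133654 ≡ 10; by Fermat, exponent reduces to 53 mod 36 = 17; 10^17 ≡ 26 (mod 37).
Mod 73: 133654 ≡ 64; 64^53 ≡ 8 (mod 73).
Mod 59: 133654 ≡ 19; 19^53 ≡ 9 (mod 59).
Combine by CRT: x ≡ 26 (mod 37), x ≡ 8 (mod 73), x ≡ 9 (mod 59) ⇒ x ≡ 93229 (mod 159359).

93229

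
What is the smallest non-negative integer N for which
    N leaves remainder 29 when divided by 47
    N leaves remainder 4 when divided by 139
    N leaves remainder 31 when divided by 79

Combine the congruences pairwise.
From N ≡ 29 (mod 47) write N = 29 + 47t. Substituting into N ≡ 4 (mod 139) gives 47t ≡ 114 (mod 139), and since 47⁻¹ ≡ 71 (mod 139), t ≡ 32. Hence N ≡ 29 + 47·32 = 1533 (mod 6533).
From N ≡ 1533 (mod 6533) write N = 1533 + 6533t. Substituting into N ≡ 31 (mod 79) gives 6533t ≡ 78 (mod 79), and since 55⁻¹ ≡ 23 (mod 79), t ≡ 56. Hence N ≡ 1533 + 6533·56 = 367381 (mod 516107).

367381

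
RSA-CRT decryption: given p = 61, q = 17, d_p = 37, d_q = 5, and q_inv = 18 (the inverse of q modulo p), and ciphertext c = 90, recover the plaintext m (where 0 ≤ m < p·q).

456

m₁ = c^(d_p) mod p: c ≡ 29 (mod 61), and 29^37 mod 61 = 29.
m₂ = c^(d_q) mod q: c ≡ 5 (mod 17), and 5^5 mod 17 = 14.
h = q_inv·(m₁ − m₂) mod p = 18·(29 − 14) mod 61 = 26.
m = m₂ + h·q = 14 + 26·17 = 456.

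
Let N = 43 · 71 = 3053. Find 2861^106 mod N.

Mod 43: 2861 ≡ 23; by Fermat, exponent reduces to 106 mod 42 = 22; 23^22 ≡ 23 (mod 43).
Mod 71: 2861 ≡ 21; by Fermat, exponent reduces to 106 mod 70 = 36; 21^36 ≡ 50 (mod 71).
Combine by CRT: x ≡ 23 (mod 43), x ≡ 50 (mod 71) ⇒ x ≡ 1399 (mod 3053).

1399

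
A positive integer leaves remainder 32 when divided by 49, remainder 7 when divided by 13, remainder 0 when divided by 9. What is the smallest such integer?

4050

The moduli are pairwise coprime; N = 49·13·9 = 5733.
N/49 = 117; 117 ≡ 19 (mod 49); 19·31 ≡ 1, so inverse 31.
N/13 = 441; 441 ≡ 12 (mod 13); 12·12 ≡ 1, so inverse 12.
N/9 = 637; 637 ≡ 7 (mod 9); 7·4 ≡ 1, so inverse 4.
k ≡ 32·117·31 + 7·441·12 + 0·637·4 = 153108.
153108 mod 5733 = 4050.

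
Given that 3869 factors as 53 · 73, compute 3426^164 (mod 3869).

Mod 53: 3426 ≡ 34; by Fermat, exponent reduces to 164 mod 52 = 8; 34^8 ≡ 36 (mod 53).
Mod 73: 3426 ≡ 68; by Fermat, exponent reduces to 164 mod 72 = 20; 68^20 ≡ 18 (mod 73).
Combine by CRT: x ≡ 36 (mod 53), x ≡ 18 (mod 73) ⇒ x ≡ 2792 (mod 3869).

2792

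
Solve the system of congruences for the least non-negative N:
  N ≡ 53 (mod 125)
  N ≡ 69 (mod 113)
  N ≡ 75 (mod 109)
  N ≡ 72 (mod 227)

6078678

From N ≡ 53 (mod 125) write N = 53 + 125t. Substituting into N ≡ 69 (mod 113) gives 125t ≡ 16 (mod 113), and since 12⁻¹ ≡ 66 (mod 113), t ≡ 39. Hence N ≡ 53 + 125·39 = 4928 (mod 14125).
From N ≡ 4928 (mod 14125) write N = 4928 + 14125t. Substituting into N ≡ 75 (mod 109) gives 14125t ≡ 52 (mod 109), and since 64⁻¹ ≡ 46 (mod 109), t ≡ 103. Hence N ≡ 4928 + 14125·103 = 1459803 (mod 1539625).
From N ≡ 1459803 (mod 1539625) write N = 1459803 + 1539625t. Substituting into N ≡ 72 (mod 227) gives 1539625t ≡ 106 (mod 227), and since 111⁻¹ ≡ 45 (mod 227), t ≡ 3. Hence N ≡ 1459803 + 1539625·3 = 6078678 (mod 349494875).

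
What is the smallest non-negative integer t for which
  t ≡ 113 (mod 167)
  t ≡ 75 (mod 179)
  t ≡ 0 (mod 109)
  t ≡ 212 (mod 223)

From t ≡ 113 (mod 167) write t = 113 + 167s. Substituting into t ≡ 75 (mod 179) gives 167s ≡ 141 (mod 179), and since 167⁻¹ ≡ 164 (mod 179), s ≡ 33. Hence t ≡ 113 + 167·33 = 5624 (mod 29893).
From t ≡ 5624 (mod 29893) write t = 5624 + 29893s. Substituting into t ≡ 0 (mod 109) gives 29893s ≡ 44 (mod 109), and since 27⁻¹ ≡ 105 (mod 109), s ≡ 42. Hence t ≡ 5624 + 29893·42 = 1261130 (mod 3258337).
From t ≡ 1261130 (mod 3258337) write t = 1261130 + 3258337s. Substituting into t ≡ 212 (mod 223) gives 3258337s ≡ 147 (mod 223), and since 84⁻¹ ≡ 77 (mod 223), s ≡ 169. Hence t ≡ 1261130 + 3258337·169 = 551920083 (mod 726609151).

551920083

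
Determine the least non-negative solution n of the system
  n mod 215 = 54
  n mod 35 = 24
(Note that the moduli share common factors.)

269

gcd(215, 35) = 5 and 5 | (24 − 54), so the pair is consistent; merging gives n ≡ 269 (mod 1505), where 1505 = lcm(215, 35).
The solution is unique modulo lcm(215, 35) = 1505.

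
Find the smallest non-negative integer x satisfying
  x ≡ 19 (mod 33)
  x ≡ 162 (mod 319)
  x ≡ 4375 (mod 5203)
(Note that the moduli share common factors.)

gcd(33, 319) = 11 and 11 | (162 − 19), so the pair is consistent; merging gives x ≡ 481 (mod 957), where 957 = lcm(33, 319).
gcd(957, 5203) = 11 and 11 | (4375 − 481), so the pair is consistent; merging gives x ≡ 51202 (mod 452661), where 452661 = lcm(957, 5203).
The solution is unique modulo lcm(33, 319, 5203) = 452661.

51202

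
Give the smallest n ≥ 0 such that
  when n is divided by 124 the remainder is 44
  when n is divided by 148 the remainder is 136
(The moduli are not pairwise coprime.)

gcd(124, 148) = 4 and 4 | (136 − 44), so the pair is consistent; merging gives n ≡ 3392 (mod 4588), where 4588 = lcm(124, 148).
The solution is unique modulo lcm(124, 148) = 4588.

3392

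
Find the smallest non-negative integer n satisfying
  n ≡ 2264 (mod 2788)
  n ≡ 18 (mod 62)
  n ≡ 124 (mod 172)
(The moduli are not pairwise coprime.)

3046760

gcd(2788, 62) = 2 and 2 | (18 − 2264), so the pair is consistent; merging gives n ≡ 21780 (mod 86428), where 86428 = lcm(2788, 62).
gcd(86428, 172) = 4 and 4 | (124 − 21780), so the pair is consistent; merging gives n ≡ 3046760 (mod 3716404), where 3716404 = lcm(86428, 172).
The solution is unique modulo lcm(2788, 62, 172) = 3716404.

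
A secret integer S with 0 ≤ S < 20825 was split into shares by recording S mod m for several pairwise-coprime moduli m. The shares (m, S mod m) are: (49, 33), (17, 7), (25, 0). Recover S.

9000

Combine the congruences pairwise.
From S ≡ 33 (mod 49) write S = 33 + 49t. Substituting into S ≡ 7 (mod 17) gives 49t ≡ 8 (mod 17), and since 15⁻¹ ≡ 8 (mod 17), t ≡ 13. Hence S ≡ 33 + 49·13 = 670 (mod 833).
From S ≡ 670 (mod 833) write S = 670 + 833t. Substituting into S ≡ 0 (mod 25) gives 833t ≡ 5 (mod 25), and since 8⁻¹ ≡ 22 (mod 25), t ≡ 10. Hence S ≡ 670 + 833·10 = 9000 (mod 20825).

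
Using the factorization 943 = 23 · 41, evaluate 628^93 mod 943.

339

Mod 23: 628 ≡ 7; by Fermat, exponent reduces to 93 mod 22 = 5; 7^5 ≡ 17 (mod 23).
Mod 41: 628 ≡ 13; by Fermat, exponent reduces to 93 mod 40 = 13; 13^13 ≡ 11 (mod 41).
Combine by CRT: x ≡ 17 (mod 23), x ≡ 11 (mod 41) ⇒ x ≡ 339 (mod 943).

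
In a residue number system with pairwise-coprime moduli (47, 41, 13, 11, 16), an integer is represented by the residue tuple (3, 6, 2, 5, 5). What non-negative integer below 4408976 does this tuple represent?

927877

The moduli are pairwise coprime; N = 47·41·13·11·16 = 4408976.
N/47 = 93808; 93808 ≡ 43 (mod 47); 43·35 ≡ 1, so inverse 35.
N/41 = 107536; 107536 ≡ 34 (mod 41); 34·35 ≡ 1, so inverse 35.
N/13 = 339152; 339152 ≡ 8 (mod 13); 8·5 ≡ 1, so inverse 5.
N/11 = 400816; 400816 ≡ 9 (mod 11); 9·5 ≡ 1, so inverse 5.
N/16 = 275561; 275561 ≡ 9 (mod 16); 9·9 ≡ 1, so inverse 9.
x ≡ 3·93808·35 + 6·107536·35 + 2·339152·5 + 5·400816·5 + 5·275561·9 = 58244565.
58244565 mod 4408976 = 927877.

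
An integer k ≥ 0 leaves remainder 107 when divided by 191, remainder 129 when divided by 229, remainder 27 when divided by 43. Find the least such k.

1862357

The moduli are pairwise coprime; N = 191·229·43 = 1880777.
N/191 = 9847; 9847 ≡ 106 (mod 191); 106·182 ≡ 1, so inverse 182.
N/229 = 8213; 8213 ≡ 198 (mod 229); 198·96 ≡ 1, so inverse 96.
N/43 = 43739; 43739 ≡ 8 (mod 43); 8·27 ≡ 1, so inverse 27.
k ≡ 107·9847·182 + 129·8213·96 + 27·43739·27 = 325356001.
325356001 mod 1880777 = 1862357.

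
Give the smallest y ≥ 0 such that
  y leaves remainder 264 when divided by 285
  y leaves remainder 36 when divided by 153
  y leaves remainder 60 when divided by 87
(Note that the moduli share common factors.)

gcd(285, 153) = 3 and 3 | (36 − 264), so the pair is consistent; merging gives y ≡ 11664 (mod 14535), where 14535 = lcm(285, 153).
gcd(14535, 87) = 3 and 3 | (60 − 11664), so the pair is consistent; merging gives y ≡ 142479 (mod 421515), where 421515 = lcm(14535, 87).
The solution is unique modulo lcm(285, 153, 87) = 421515.

142479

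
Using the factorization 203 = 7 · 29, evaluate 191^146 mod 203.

144

Mod 7: 191 ≡ 2; by Fermat, exponent reduces to 146 mod 6 = 2; 2^2 ≡ 4 (mod 7).
Mod 29: 191 ≡ 17; by Fermat, exponent reduces to 146 mod 28 = 6; 17^6 ≡ 28 (mod 29).
Combine by CRT: x ≡ 4 (mod 7), x ≡ 28 (mod 29) ⇒ x ≡ 144 (mod 203).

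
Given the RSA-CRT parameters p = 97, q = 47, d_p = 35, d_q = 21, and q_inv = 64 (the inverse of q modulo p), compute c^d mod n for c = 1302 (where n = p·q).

3143

m₁ = c^(d_p) mod p: c ≡ 41 (mod 97), and 41^35 mod 97 = 39.
m₂ = c^(d_q) mod q: c ≡ 33 (mod 47), and 33^21 mod 47 = 41.
h = q_inv·(m₁ − m₂) mod p = 64·(39 − 41) mod 97 = 66.
m = m₂ + h·q = 41 + 66·47 = 3143.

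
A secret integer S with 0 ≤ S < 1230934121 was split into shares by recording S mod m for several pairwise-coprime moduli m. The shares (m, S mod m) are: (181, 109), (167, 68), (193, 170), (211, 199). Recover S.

416892522

Combine the congruences pairwise.
From S ≡ 109 (mod 181) write S = 109 + 181t. Substituting into S ≡ 68 (mod 167) gives 181t ≡ 126 (mod 167), and since 14⁻¹ ≡ 12 (mod 167), t ≡ 9. Hence S ≡ 109 + 181·9 = 1738 (mod 30227).
From S ≡ 1738 (mod 30227) write S = 1738 + 30227t. Substituting into S ≡ 170 (mod 193) gives 30227t ≡ 169 (mod 193), and since 119⁻¹ ≡ 133 (mod 193), t ≡ 89. Hence S ≡ 1738 + 30227·89 = 2691941 (mod 5833811).
From S ≡ 2691941 (mod 5833811) write S = 2691941 + 5833811t. Substituting into S ≡ 199 (mod 211) gives 5833811t ≡ 196 (mod 211), and since 83⁻¹ ≡ 150 (mod 211), t ≡ 71. Hence S ≡ 2691941 + 5833811·71 = 416892522 (mod 1230934121).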